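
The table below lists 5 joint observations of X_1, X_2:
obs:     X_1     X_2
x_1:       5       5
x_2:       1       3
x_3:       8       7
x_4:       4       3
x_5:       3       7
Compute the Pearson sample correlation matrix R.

Step 1 — column means:
  mean(X_1) = (5 + 1 + 8 + 4 + 3) / 5 = 21/5 = 4.2
  mean(X_2) = (5 + 3 + 7 + 3 + 7) / 5 = 25/5 = 5

Step 2 — sample variances and covariances s[i,j] = (1/(n-1)) · Σ_k (x_{k,i} - mean_i) · (x_{k,j} - mean_j), with n-1 = 4:
  s[X_1,X_1] = ((0.8)·(0.8) + (-3.2)·(-3.2) + (3.8)·(3.8) + (-0.2)·(-0.2) + (-1.2)·(-1.2)) / 4 = 26.8/4 = 6.7
  s[X_1,X_2] = ((0.8)·(0) + (-3.2)·(-2) + (3.8)·(2) + (-0.2)·(-2) + (-1.2)·(2)) / 4 = 12/4 = 3
  s[X_2,X_2] = ((0)·(0) + (-2)·(-2) + (2)·(2) + (-2)·(-2) + (2)·(2)) / 4 = 16/4 = 4
  Sample standard deviations s_i = √(s[i,i]):
  s(X_1) = √(6.7) = 2.5884
  s(X_2) = √(4) = 2

Step 3 — r_{ij} = s_{ij} / (s_i · s_j):
  r[X_1,X_1] = 1 (diagonal).
  r[X_1,X_2] = 3 / (2.5884 · 2) = 3 / 5.1769 = 0.5795
  r[X_2,X_2] = 1 (diagonal).

R is symmetric with unit diagonal. Assembling:

R = [[1, 0.5795],
 [0.5795, 1]]


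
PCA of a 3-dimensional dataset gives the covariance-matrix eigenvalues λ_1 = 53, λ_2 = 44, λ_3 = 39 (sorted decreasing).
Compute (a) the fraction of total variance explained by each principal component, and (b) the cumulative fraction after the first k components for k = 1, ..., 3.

Step 1 — total variance = trace(Sigma) = Σ λ_i = 53 + 44 + 39 = 136.

Step 2 — fraction explained by component i = λ_i / Σ λ:
  PC1: 53/136 = 0.3897
  PC2: 44/136 = 0.3235
  PC3: 39/136 = 0.2868

Step 3 — cumulative fraction after k components = (λ_1 + ... + λ_k) / Σ λ:
  k = 1: 53/136 = 0.3897
  k = 2: (53 + 44)/136 = 97/136 = 0.7132
  k = 3: (53 + 44 + 39)/136 = 136/136 = 1

Summary (fraction, with percent):

explained: PC1 0.3897 (38.97%), PC2 0.3235 (32.35%), PC3 0.2868 (28.68%);  cumulative: 0.3897, 0.7132, 1


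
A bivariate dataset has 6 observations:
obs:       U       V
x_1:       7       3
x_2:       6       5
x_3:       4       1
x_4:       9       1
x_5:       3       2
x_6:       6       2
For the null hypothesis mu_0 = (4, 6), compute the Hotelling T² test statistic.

Step 1 — sample mean vector:
  mean(U) = (7 + 6 + 4 + 9 + 3 + 6) / 6 = 35/6 = 5.8333
  mean(V) = (3 + 5 + 1 + 1 + 2 + 2) / 6 = 14/6 = 2.3333
  x̄ = (5.8333, 2.3333),  deviation x̄ - mu_0 = (5.8333, 2.3333) - (4, 6) = (1.8333, -3.6667).

Step 2 — sample covariance matrix, S[i,j] = (1/(n-1)) · Σ_k (x_{k,i} - mean_i) · (x_{k,j} - mean_j), divisor n-1 = 5:
  S[U,U] = ((1.1667)·(1.1667) + (0.1667)·(0.1667) + (-1.8333)·(-1.8333) + (3.1667)·(3.1667) + (-2.8333)·(-2.8333) + (0.1667)·(0.1667)) / 5 = 22.8333/5 = 4.5667
  S[U,V] = ((1.1667)·(0.6667) + (0.1667)·(2.6667) + (-1.8333)·(-1.3333) + (3.1667)·(-1.3333) + (-2.8333)·(-0.3333) + (0.1667)·(-0.3333)) / 5 = 0.3333/5 = 0.0667
  S[V,V] = ((0.6667)·(0.6667) + (2.6667)·(2.6667) + (-1.3333)·(-1.3333) + (-1.3333)·(-1.3333) + (-0.3333)·(-0.3333) + (-0.3333)·(-0.3333)) / 5 = 11.3333/5 = 2.2667
  S = [[4.5667, 0.0667],
 [0.0667, 2.2667]].

Step 3 — invert S. det(S) = 4.5667·2.2667 - (0.0667)² = 10.3467.
  S^{-1} = (1/det) · [[d, -b], [-b, a]] = [[0.2191, -0.0064],
 [-0.0064, 0.4414]].

Step 4 — quadratic form (x̄ - mu_0)^T · S^{-1} · (x̄ - mu_0):
  S^{-1} · (x̄ - mu_0) = (0.4253, -1.6302),
  (x̄ - mu_0)^T · [...] = (1.8333)·(0.4253) + (-3.6667)·(-1.6302) = 6.7569.

Step 5 — scale by n: T² = 6 · 6.7569 = 40.5412.

T² ≈ 40.5412


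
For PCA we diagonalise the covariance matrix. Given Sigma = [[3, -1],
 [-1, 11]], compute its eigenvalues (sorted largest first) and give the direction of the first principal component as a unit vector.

Step 1 — characteristic polynomial of 2×2 Sigma:
  det(Sigma - λI) = λ² - trace · λ + det = 0.
  trace = 3 + 11 = 14, det = 3·11 - (-1)² = 32.
Step 2 — discriminant:
  Δ = trace² - 4·det = 196 - 128 = 68.
Step 3 — eigenvalues:
  λ = (trace ± √Δ)/2 = (14 ± 8.2462)/2,
  λ_1 = 11.1231,  λ_2 = 2.8769.

Step 4 — unit eigenvector for λ_1: solve (Sigma - λ_1 I)v = 0. First row:
  (3 - 11.1231)·v_x + (-1)·v_y = 0, i.e. (-8.1231)·v_x + (-1)·v_y = 0,
  so v ∝ (b, λ_1 - a) = (-1, 8.1231); multiply by -1 so the first entry is positive: u = (1, -8.1231).
  ||u|| = √((1)² + (-8.1231)²) = √(66.9848) ≈ 8.1844,
  v_1 = u/||u|| ≈ (0.1222, -0.9925) (||v_1|| = 1).

λ_1 = 11.1231,  λ_2 = 2.8769;  v_1 ≈ (0.1222, -0.9925)


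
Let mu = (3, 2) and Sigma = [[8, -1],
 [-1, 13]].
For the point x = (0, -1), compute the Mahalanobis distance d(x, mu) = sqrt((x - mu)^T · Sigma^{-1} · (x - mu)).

Step 1 — centre the observation: (x - mu) = (-3, -3).

Step 2 — invert Sigma. det(Sigma) = 8·13 - (-1)² = 103.
  Sigma^{-1} = (1/det) · [[d, -b], [-b, a]] = [[0.1262, 0.0097],
 [0.0097, 0.0777]].

Step 3 — form the quadratic (x - mu)^T · Sigma^{-1} · (x - mu):
  Sigma^{-1} · (x - mu) = (-0.4078, -0.2621).
  (x - mu)^T · [Sigma^{-1} · (x - mu)] = (-3)·(-0.4078) + (-3)·(-0.2621) = 2.0097.

Step 4 — take square root: d = √(2.0097) ≈ 1.4176.

d(x, mu) = √(2.0097) ≈ 1.4176


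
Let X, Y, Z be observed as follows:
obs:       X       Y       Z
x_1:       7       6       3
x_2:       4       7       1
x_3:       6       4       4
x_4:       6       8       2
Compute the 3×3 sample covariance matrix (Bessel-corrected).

Step 1 — column means:
  mean(X) = (7 + 4 + 6 + 6) / 4 = 23/4 = 5.75
  mean(Y) = (6 + 7 + 4 + 8) / 4 = 25/4 = 6.25
  mean(Z) = (3 + 1 + 4 + 2) / 4 = 10/4 = 2.5

Step 2 — sample covariance S[i,j] = (1/(n-1)) · Σ_k (x_{k,i} - mean_i) · (x_{k,j} - mean_j), with n-1 = 3.
  S[X,X] = ((1.25)·(1.25) + (-1.75)·(-1.75) + (0.25)·(0.25) + (0.25)·(0.25)) / 3 = 4.75/3 = 1.5833
  S[X,Y] = ((1.25)·(-0.25) + (-1.75)·(0.75) + (0.25)·(-2.25) + (0.25)·(1.75)) / 3 = -1.75/3 = -0.5833
  S[X,Z] = ((1.25)·(0.5) + (-1.75)·(-1.5) + (0.25)·(1.5) + (0.25)·(-0.5)) / 3 = 3.5/3 = 1.1667
  S[Y,Y] = ((-0.25)·(-0.25) + (0.75)·(0.75) + (-2.25)·(-2.25) + (1.75)·(1.75)) / 3 = 8.75/3 = 2.9167
  S[Y,Z] = ((-0.25)·(0.5) + (0.75)·(-1.5) + (-2.25)·(1.5) + (1.75)·(-0.5)) / 3 = -5.5/3 = -1.8333
  S[Z,Z] = ((0.5)·(0.5) + (-1.5)·(-1.5) + (1.5)·(1.5) + (-0.5)·(-0.5)) / 3 = 5/3 = 1.6667

S is symmetric (S[j,i] = S[i,j]). Assembling:

S = [[1.5833, -0.5833, 1.1667],
 [-0.5833, 2.9167, -1.8333],
 [1.1667, -1.8333, 1.6667]]


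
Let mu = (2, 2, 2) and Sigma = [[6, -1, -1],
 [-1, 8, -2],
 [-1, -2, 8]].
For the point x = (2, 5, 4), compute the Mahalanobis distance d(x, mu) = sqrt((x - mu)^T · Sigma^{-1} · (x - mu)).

Step 1 — centre the observation: (x - mu) = (0, 3, 2).

Step 2 — invert Sigma (cofactor / det for 3×3, or solve directly):
  Sigma^{-1} = [[0.1765, 0.0294, 0.0294],
 [0.0294, 0.1382, 0.0382],
 [0.0294, 0.0382, 0.1382]].

Step 3 — form the quadratic (x - mu)^T · Sigma^{-1} · (x - mu):
  Sigma^{-1} · (x - mu) = (0.1471, 0.4912, 0.3912).
  (x - mu)^T · [Sigma^{-1} · (x - mu)] = (0)·(0.1471) + (3)·(0.4912) + (2)·(0.3912) = 2.2559.

Step 4 — take square root: d = √(2.2559) ≈ 1.502.

d(x, mu) = √(2.2559) ≈ 1.502


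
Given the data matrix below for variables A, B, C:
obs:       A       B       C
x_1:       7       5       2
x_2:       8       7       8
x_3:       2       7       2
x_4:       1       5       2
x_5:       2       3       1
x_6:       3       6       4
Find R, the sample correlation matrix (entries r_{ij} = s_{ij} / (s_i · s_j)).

Step 1 — column means:
  mean(A) = (7 + 8 + 2 + 1 + 2 + 3) / 6 = 23/6 = 3.8333
  mean(B) = (5 + 7 + 7 + 5 + 3 + 6) / 6 = 33/6 = 5.5
  mean(C) = (2 + 8 + 2 + 2 + 1 + 4) / 6 = 19/6 = 3.1667

Step 2 — sample variances and covariances s[i,j] = (1/(n-1)) · Σ_k (x_{k,i} - mean_i) · (x_{k,j} - mean_j), with n-1 = 5:
  s[A,A] = ((3.1667)·(3.1667) + (4.1667)·(4.1667) + (-1.8333)·(-1.8333) + (-2.8333)·(-2.8333) + (-1.8333)·(-1.8333) + (-0.8333)·(-0.8333)) / 5 = 42.8333/5 = 8.5667
  s[A,B] = ((3.1667)·(-0.5) + (4.1667)·(1.5) + (-1.8333)·(1.5) + (-2.8333)·(-0.5) + (-1.8333)·(-2.5) + (-0.8333)·(0.5)) / 5 = 7.5/5 = 1.5
  s[A,C] = ((3.1667)·(-1.1667) + (4.1667)·(4.8333) + (-1.8333)·(-1.1667) + (-2.8333)·(-1.1667) + (-1.8333)·(-2.1667) + (-0.8333)·(0.8333)) / 5 = 25.1667/5 = 5.0333
  s[B,B] = ((-0.5)·(-0.5) + (1.5)·(1.5) + (1.5)·(1.5) + (-0.5)·(-0.5) + (-2.5)·(-2.5) + (0.5)·(0.5)) / 5 = 11.5/5 = 2.3
  s[B,C] = ((-0.5)·(-1.1667) + (1.5)·(4.8333) + (1.5)·(-1.1667) + (-0.5)·(-1.1667) + (-2.5)·(-2.1667) + (0.5)·(0.8333)) / 5 = 12.5/5 = 2.5
  s[C,C] = ((-1.1667)·(-1.1667) + (4.8333)·(4.8333) + (-1.1667)·(-1.1667) + (-1.1667)·(-1.1667) + (-2.1667)·(-2.1667) + (0.8333)·(0.8333)) / 5 = 32.8333/5 = 6.5667
  Sample standard deviations s_i = √(s[i,i]):
  s(A) = √(8.5667) = 2.9269
  s(B) = √(2.3) = 1.5166
  s(C) = √(6.5667) = 2.5626

Step 3 — r_{ij} = s_{ij} / (s_i · s_j):
  r[A,A] = 1 (diagonal).
  r[A,B] = 1.5 / (2.9269 · 1.5166) = 1.5 / 4.4388 = 0.3379
  r[A,C] = 5.0333 / (2.9269 · 2.5626) = 5.0333 / 7.5003 = 0.6711
  r[B,B] = 1 (diagonal).
  r[B,C] = 2.5 / (1.5166 · 2.5626) = 2.5 / 3.8863 = 0.6433
  r[C,C] = 1 (diagonal).

R is symmetric with unit diagonal. Assembling:

R = [[1, 0.3379, 0.6711],
 [0.3379, 1, 0.6433],
 [0.6711, 0.6433, 1]]


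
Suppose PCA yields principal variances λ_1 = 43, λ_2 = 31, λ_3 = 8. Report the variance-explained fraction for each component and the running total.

Step 1 — total variance = trace(Sigma) = Σ λ_i = 43 + 31 + 8 = 82.

Step 2 — fraction explained by component i = λ_i / Σ λ:
  PC1: 43/82 = 0.5244
  PC2: 31/82 = 0.378
  PC3: 8/82 = 0.0976

Step 3 — cumulative fraction after k components = (λ_1 + ... + λ_k) / Σ λ:
  k = 1: 43/82 = 0.5244
  k = 2: (43 + 31)/82 = 74/82 = 0.9024
  k = 3: (43 + 31 + 8)/82 = 82/82 = 1

Summary (fraction, with percent):

explained: PC1 0.5244 (52.44%), PC2 0.378 (37.8%), PC3 0.0976 (9.76%);  cumulative: 0.5244, 0.9024, 1


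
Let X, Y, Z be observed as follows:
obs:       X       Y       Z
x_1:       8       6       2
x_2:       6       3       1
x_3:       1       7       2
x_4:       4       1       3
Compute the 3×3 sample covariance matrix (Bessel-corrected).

Step 1 — column means:
  mean(X) = (8 + 6 + 1 + 4) / 4 = 19/4 = 4.75
  mean(Y) = (6 + 3 + 7 + 1) / 4 = 17/4 = 4.25
  mean(Z) = (2 + 1 + 2 + 3) / 4 = 8/4 = 2

Step 2 — sample covariance S[i,j] = (1/(n-1)) · Σ_k (x_{k,i} - mean_i) · (x_{k,j} - mean_j), with n-1 = 3.
  S[X,X] = ((3.25)·(3.25) + (1.25)·(1.25) + (-3.75)·(-3.75) + (-0.75)·(-0.75)) / 3 = 26.75/3 = 8.9167
  S[X,Y] = ((3.25)·(1.75) + (1.25)·(-1.25) + (-3.75)·(2.75) + (-0.75)·(-3.25)) / 3 = -3.75/3 = -1.25
  S[X,Z] = ((3.25)·(0) + (1.25)·(-1) + (-3.75)·(0) + (-0.75)·(1)) / 3 = -2/3 = -0.6667
  S[Y,Y] = ((1.75)·(1.75) + (-1.25)·(-1.25) + (2.75)·(2.75) + (-3.25)·(-3.25)) / 3 = 22.75/3 = 7.5833
  S[Y,Z] = ((1.75)·(0) + (-1.25)·(-1) + (2.75)·(0) + (-3.25)·(1)) / 3 = -2/3 = -0.6667
  S[Z,Z] = ((0)·(0) + (-1)·(-1) + (0)·(0) + (1)·(1)) / 3 = 2/3 = 0.6667

S is symmetric (S[j,i] = S[i,j]). Assembling:

S = [[8.9167, -1.25, -0.6667],
 [-1.25, 7.5833, -0.6667],
 [-0.6667, -0.6667, 0.6667]]


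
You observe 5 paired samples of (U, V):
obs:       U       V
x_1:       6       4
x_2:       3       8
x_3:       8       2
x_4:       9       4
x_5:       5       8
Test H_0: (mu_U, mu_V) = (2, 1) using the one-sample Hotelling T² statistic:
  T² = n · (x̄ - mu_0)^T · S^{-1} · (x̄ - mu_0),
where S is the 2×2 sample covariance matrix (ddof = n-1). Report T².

Step 1 — sample mean vector:
  mean(U) = (6 + 3 + 8 + 9 + 5) / 5 = 31/5 = 6.2
  mean(V) = (4 + 8 + 2 + 4 + 8) / 5 = 26/5 = 5.2
  x̄ = (6.2, 5.2),  deviation x̄ - mu_0 = (6.2, 5.2) - (2, 1) = (4.2, 4.2).

Step 2 — sample covariance matrix, S[i,j] = (1/(n-1)) · Σ_k (x_{k,i} - mean_i) · (x_{k,j} - mean_j), divisor n-1 = 4:
  S[U,U] = ((-0.2)·(-0.2) + (-3.2)·(-3.2) + (1.8)·(1.8) + (2.8)·(2.8) + (-1.2)·(-1.2)) / 4 = 22.8/4 = 5.7
  S[U,V] = ((-0.2)·(-1.2) + (-3.2)·(2.8) + (1.8)·(-3.2) + (2.8)·(-1.2) + (-1.2)·(2.8)) / 4 = -21.2/4 = -5.3
  S[V,V] = ((-1.2)·(-1.2) + (2.8)·(2.8) + (-3.2)·(-3.2) + (-1.2)·(-1.2) + (2.8)·(2.8)) / 4 = 28.8/4 = 7.2
  S = [[5.7, -5.3],
 [-5.3, 7.2]].

Step 3 — invert S. det(S) = 5.7·7.2 - (-5.3)² = 12.95.
  S^{-1} = (1/det) · [[d, -b], [-b, a]] = [[0.556, 0.4093],
 [0.4093, 0.4402]].

Step 4 — quadratic form (x̄ - mu_0)^T · S^{-1} · (x̄ - mu_0):
  S^{-1} · (x̄ - mu_0) = (4.0541, 3.5676),
  (x̄ - mu_0)^T · [...] = (4.2)·(4.0541) + (4.2)·(3.5676) = 32.0108.

Step 5 — scale by n: T² = 5 · 32.0108 = 160.0541.

T² ≈ 160.0541


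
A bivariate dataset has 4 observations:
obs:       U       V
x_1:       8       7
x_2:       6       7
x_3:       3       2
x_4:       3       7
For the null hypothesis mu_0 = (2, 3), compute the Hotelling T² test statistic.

Step 1 — sample mean vector:
  mean(U) = (8 + 6 + 3 + 3) / 4 = 20/4 = 5
  mean(V) = (7 + 7 + 2 + 7) / 4 = 23/4 = 5.75
  x̄ = (5, 5.75),  deviation x̄ - mu_0 = (5, 5.75) - (2, 3) = (3, 2.75).

Step 2 — sample covariance matrix, S[i,j] = (1/(n-1)) · Σ_k (x_{k,i} - mean_i) · (x_{k,j} - mean_j), divisor n-1 = 3:
  S[U,U] = ((3)·(3) + (1)·(1) + (-2)·(-2) + (-2)·(-2)) / 3 = 18/3 = 6
  S[U,V] = ((3)·(1.25) + (1)·(1.25) + (-2)·(-3.75) + (-2)·(1.25)) / 3 = 10/3 = 3.3333
  S[V,V] = ((1.25)·(1.25) + (1.25)·(1.25) + (-3.75)·(-3.75) + (1.25)·(1.25)) / 3 = 18.75/3 = 6.25
  S = [[6, 3.3333],
 [3.3333, 6.25]].

Step 3 — invert S. det(S) = 6·6.25 - (3.3333)² = 26.3889.
  S^{-1} = (1/det) · [[d, -b], [-b, a]] = [[0.2368, -0.1263],
 [-0.1263, 0.2274]].

Step 4 — quadratic form (x̄ - mu_0)^T · S^{-1} · (x̄ - mu_0):
  S^{-1} · (x̄ - mu_0) = (0.3632, 0.2463),
  (x̄ - mu_0)^T · [...] = (3)·(0.3632) + (2.75)·(0.2463) = 1.7668.

Step 5 — scale by n: T² = 4 · 1.7668 = 7.0674.

T² ≈ 7.0674


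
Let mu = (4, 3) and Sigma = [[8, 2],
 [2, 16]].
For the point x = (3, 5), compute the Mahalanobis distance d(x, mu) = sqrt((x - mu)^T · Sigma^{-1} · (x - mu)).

Step 1 — centre the observation: (x - mu) = (-1, 2).

Step 2 — invert Sigma. det(Sigma) = 8·16 - (2)² = 124.
  Sigma^{-1} = (1/det) · [[d, -b], [-b, a]] = [[0.129, -0.0161],
 [-0.0161, 0.0645]].

Step 3 — form the quadratic (x - mu)^T · Sigma^{-1} · (x - mu):
  Sigma^{-1} · (x - mu) = (-0.1613, 0.1452).
  (x - mu)^T · [Sigma^{-1} · (x - mu)] = (-1)·(-0.1613) + (2)·(0.1452) = 0.4516.

Step 4 — take square root: d = √(0.4516) ≈ 0.672.

d(x, mu) = √(0.4516) ≈ 0.672


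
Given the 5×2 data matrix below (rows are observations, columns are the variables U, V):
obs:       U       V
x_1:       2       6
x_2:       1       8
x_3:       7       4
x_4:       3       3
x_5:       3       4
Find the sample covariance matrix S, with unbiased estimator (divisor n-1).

Step 1 — column means:
  mean(U) = (2 + 1 + 7 + 3 + 3) / 5 = 16/5 = 3.2
  mean(V) = (6 + 8 + 4 + 3 + 4) / 5 = 25/5 = 5

Step 2 — sample covariance S[i,j] = (1/(n-1)) · Σ_k (x_{k,i} - mean_i) · (x_{k,j} - mean_j), with n-1 = 4.
  S[U,U] = ((-1.2)·(-1.2) + (-2.2)·(-2.2) + (3.8)·(3.8) + (-0.2)·(-0.2) + (-0.2)·(-0.2)) / 4 = 20.8/4 = 5.2
  S[U,V] = ((-1.2)·(1) + (-2.2)·(3) + (3.8)·(-1) + (-0.2)·(-2) + (-0.2)·(-1)) / 4 = -11/4 = -2.75
  S[V,V] = ((1)·(1) + (3)·(3) + (-1)·(-1) + (-2)·(-2) + (-1)·(-1)) / 4 = 16/4 = 4

S is symmetric (S[j,i] = S[i,j]). Assembling:

S = [[5.2, -2.75],
 [-2.75, 4]]


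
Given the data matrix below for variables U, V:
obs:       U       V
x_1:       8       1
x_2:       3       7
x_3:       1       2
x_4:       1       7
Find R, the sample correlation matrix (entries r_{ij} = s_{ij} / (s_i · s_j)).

Step 1 — column means:
  mean(U) = (8 + 3 + 1 + 1) / 4 = 13/4 = 3.25
  mean(V) = (1 + 7 + 2 + 7) / 4 = 17/4 = 4.25

Step 2 — sample variances and covariances s[i,j] = (1/(n-1)) · Σ_k (x_{k,i} - mean_i) · (x_{k,j} - mean_j), with n-1 = 3:
  s[U,U] = ((4.75)·(4.75) + (-0.25)·(-0.25) + (-2.25)·(-2.25) + (-2.25)·(-2.25)) / 3 = 32.75/3 = 10.9167
  s[U,V] = ((4.75)·(-3.25) + (-0.25)·(2.75) + (-2.25)·(-2.25) + (-2.25)·(2.75)) / 3 = -17.25/3 = -5.75
  s[V,V] = ((-3.25)·(-3.25) + (2.75)·(2.75) + (-2.25)·(-2.25) + (2.75)·(2.75)) / 3 = 30.75/3 = 10.25
  Sample standard deviations s_i = √(s[i,i]):
  s(U) = √(10.9167) = 3.304
  s(V) = √(10.25) = 3.2016

Step 3 — r_{ij} = s_{ij} / (s_i · s_j):
  r[U,U] = 1 (diagonal).
  r[U,V] = -5.75 / (3.304 · 3.2016) = -5.75 / 10.5781 = -0.5436
  r[V,V] = 1 (diagonal).

R is symmetric with unit diagonal. Assembling:

R = [[1, -0.5436],
 [-0.5436, 1]]


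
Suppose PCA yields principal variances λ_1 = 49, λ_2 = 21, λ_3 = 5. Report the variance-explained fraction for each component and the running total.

Step 1 — total variance = trace(Sigma) = Σ λ_i = 49 + 21 + 5 = 75.

Step 2 — fraction explained by component i = λ_i / Σ λ:
  PC1: 49/75 = 0.6533
  PC2: 21/75 = 0.28
  PC3: 5/75 = 0.0667

Step 3 — cumulative fraction after k components = (λ_1 + ... + λ_k) / Σ λ:
  k = 1: 49/75 = 0.6533
  k = 2: (49 + 21)/75 = 70/75 = 0.9333
  k = 3: (49 + 21 + 5)/75 = 75/75 = 1

Summary (fraction, with percent):

explained: PC1 0.6533 (65.33%), PC2 0.28 (28%), PC3 0.0667 (6.67%);  cumulative: 0.6533, 0.9333, 1


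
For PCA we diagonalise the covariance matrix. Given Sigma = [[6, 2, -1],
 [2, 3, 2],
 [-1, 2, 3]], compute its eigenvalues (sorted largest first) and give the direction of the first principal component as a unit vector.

Step 1 — characteristic polynomial p(λ) = det(λI - Sigma) = λ³ - tr·λ² + c_1·λ - det, where tr = trace, c_1 = sum of the principal 2×2 minors, det = det(Sigma):
  tr = 6 + 3 + 3 = 12,
  c_1 = (6·3 - (2)²) + (6·3 - (-1)²) + (3·3 - (2)²) = 14 + 17 + 5 = 36,
  det = 6·(3·3 - (2)²) - (2)·((2)·3 - (2)·(-1)) + (-1)·((2)·(2) - 3·(-1)) = 6·(5) - (2)·(8) + (-1)·(7) = 7.
  So p(λ) = λ³ - 12λ² + 36λ - 7.
Step 2 — look for an integer root (rational root theorem: any rational root is an integer divisor of 7). Testing λ = 7:
  p(7) = 343 - 588 + 252 - 7 = 0  ✓
  Dividing out (λ - 7): p(λ) = (λ - 7)(λ² - 5λ + 1).
Step 3 — remaining eigenvalues from the quadratic λ² - 5λ + 1 = 0:
  Δ = 5² - 4·1 = 25 - 4 = 21,  λ = (5 ± √21)/2 = (5 ± 4.5826)/2 ≈ 4.7913 or 0.2087.
  Sorted: λ_1 = 7,  λ_2 = 4.7913,  λ_3 = 0.2087  (check: sum = 12 = tr ✓).

Step 4 — unit eigenvector for λ_1 = 7: v spans the null space of (Sigma - λ_1 I), whose rows are
  r_1 = (-1, 2, -1),  r_2 = (2, -4, 2),  r_3 = (-1, 2, -4).
  v is orthogonal to every row, so take v ∝ r_1 × r_3 = ((2)·(-4) - (-1)·(2), (-1)·(-1) - (-1)·(-4), (-1)·(2) - (2)·(-1)) = (-6, -3, 0).
  Rescale (divide by 3; multiply by -1 so the first nonzero entry is positive): u = (2, 1, 0).
  ||u|| = √((2)² + (1)² + (0)²) = √(5) ≈ 2.2361,  v_1 = u/||u|| ≈ (0.8944, 0.4472, 0) (||v_1|| = 1).

λ_1 = 7,  λ_2 = 4.7913,  λ_3 = 0.2087;  v_1 ≈ (0.8944, 0.4472, 0)


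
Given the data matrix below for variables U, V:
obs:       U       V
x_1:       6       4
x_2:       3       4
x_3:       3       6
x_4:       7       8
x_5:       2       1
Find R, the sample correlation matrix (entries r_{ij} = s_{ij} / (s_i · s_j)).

Step 1 — column means:
  mean(U) = (6 + 3 + 3 + 7 + 2) / 5 = 21/5 = 4.2
  mean(V) = (4 + 4 + 6 + 8 + 1) / 5 = 23/5 = 4.6

Step 2 — sample variances and covariances s[i,j] = (1/(n-1)) · Σ_k (x_{k,i} - mean_i) · (x_{k,j} - mean_j), with n-1 = 4:
  s[U,U] = ((1.8)·(1.8) + (-1.2)·(-1.2) + (-1.2)·(-1.2) + (2.8)·(2.8) + (-2.2)·(-2.2)) / 4 = 18.8/4 = 4.7
  s[U,V] = ((1.8)·(-0.6) + (-1.2)·(-0.6) + (-1.2)·(1.4) + (2.8)·(3.4) + (-2.2)·(-3.6)) / 4 = 15.4/4 = 3.85
  s[V,V] = ((-0.6)·(-0.6) + (-0.6)·(-0.6) + (1.4)·(1.4) + (3.4)·(3.4) + (-3.6)·(-3.6)) / 4 = 27.2/4 = 6.8
  Sample standard deviations s_i = √(s[i,i]):
  s(U) = √(4.7) = 2.1679
  s(V) = √(6.8) = 2.6077

Step 3 — r_{ij} = s_{ij} / (s_i · s_j):
  r[U,U] = 1 (diagonal).
  r[U,V] = 3.85 / (2.1679 · 2.6077) = 3.85 / 5.6533 = 0.681
  r[V,V] = 1 (diagonal).

R is symmetric with unit diagonal. Assembling:

R = [[1, 0.681],
 [0.681, 1]]


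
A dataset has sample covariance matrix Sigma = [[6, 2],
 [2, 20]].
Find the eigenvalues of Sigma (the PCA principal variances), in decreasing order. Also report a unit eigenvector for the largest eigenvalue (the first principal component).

Step 1 — characteristic polynomial of 2×2 Sigma:
  det(Sigma - λI) = λ² - trace · λ + det = 0.
  trace = 6 + 20 = 26, det = 6·20 - (2)² = 116.
Step 2 — discriminant:
  Δ = trace² - 4·det = 676 - 464 = 212.
Step 3 — eigenvalues:
  λ = (trace ± √Δ)/2 = (26 ± 14.5602)/2,
  λ_1 = 20.2801,  λ_2 = 5.7199.

Step 4 — unit eigenvector for λ_1: solve (Sigma - λ_1 I)v = 0. First row:
  (6 - 20.2801)·v_x + (2)·v_y = 0, i.e. (-14.2801)·v_x + (2)·v_y = 0,
  so v ∝ (b, λ_1 - a) = (2, 14.2801) = u.
  ||u|| = √((2)² + (14.2801)²) = √(207.9215) ≈ 14.4195,
  v_1 = u/||u|| ≈ (0.1387, 0.9903) (||v_1|| = 1).

λ_1 = 20.2801,  λ_2 = 5.7199;  v_1 ≈ (0.1387, 0.9903)


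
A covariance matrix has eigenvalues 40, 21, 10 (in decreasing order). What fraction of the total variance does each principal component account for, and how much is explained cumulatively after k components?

Step 1 — total variance = trace(Sigma) = Σ λ_i = 40 + 21 + 10 = 71.

Step 2 — fraction explained by component i = λ_i / Σ λ:
  PC1: 40/71 = 0.5634
  PC2: 21/71 = 0.2958
  PC3: 10/71 = 0.1408

Step 3 — cumulative fraction after k components = (λ_1 + ... + λ_k) / Σ λ:
  k = 1: 40/71 = 0.5634
  k = 2: (40 + 21)/71 = 61/71 = 0.8592
  k = 3: (40 + 21 + 10)/71 = 71/71 = 1

Summary (fraction, with percent):

explained: PC1 0.5634 (56.34%), PC2 0.2958 (29.58%), PC3 0.1408 (14.08%);  cumulative: 0.5634, 0.8592, 1


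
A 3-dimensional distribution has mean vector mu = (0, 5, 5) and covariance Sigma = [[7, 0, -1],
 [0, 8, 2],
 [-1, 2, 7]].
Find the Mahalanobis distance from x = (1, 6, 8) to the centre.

Step 1 — centre the observation: (x - mu) = (1, 1, 3).

Step 2 — invert Sigma (cofactor / det for 3×3, or solve directly):
  Sigma^{-1} = [[0.1461, -0.0056, 0.0225],
 [-0.0056, 0.1348, -0.0393],
 [0.0225, -0.0393, 0.1573]].

Step 3 — form the quadratic (x - mu)^T · Sigma^{-1} · (x - mu):
  Sigma^{-1} · (x - mu) = (0.2079, 0.0112, 0.4551).
  (x - mu)^T · [Sigma^{-1} · (x - mu)] = (1)·(0.2079) + (1)·(0.0112) + (3)·(0.4551) = 1.5843.

Step 4 — take square root: d = √(1.5843) ≈ 1.2587.

d(x, mu) = √(1.5843) ≈ 1.2587


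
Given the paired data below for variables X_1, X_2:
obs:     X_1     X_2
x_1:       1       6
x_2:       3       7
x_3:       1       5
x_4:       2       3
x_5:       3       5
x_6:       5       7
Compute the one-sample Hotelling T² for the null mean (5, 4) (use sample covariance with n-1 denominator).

Step 1 — sample mean vector:
  mean(X_1) = (1 + 3 + 1 + 2 + 3 + 5) / 6 = 15/6 = 2.5
  mean(X_2) = (6 + 7 + 5 + 3 + 5 + 7) / 6 = 33/6 = 5.5
  x̄ = (2.5, 5.5),  deviation x̄ - mu_0 = (2.5, 5.5) - (5, 4) = (-2.5, 1.5).

Step 2 — sample covariance matrix, S[i,j] = (1/(n-1)) · Σ_k (x_{k,i} - mean_i) · (x_{k,j} - mean_j), divisor n-1 = 5:
  S[X_1,X_1] = ((-1.5)·(-1.5) + (0.5)·(0.5) + (-1.5)·(-1.5) + (-0.5)·(-0.5) + (0.5)·(0.5) + (2.5)·(2.5)) / 5 = 11.5/5 = 2.3
  S[X_1,X_2] = ((-1.5)·(0.5) + (0.5)·(1.5) + (-1.5)·(-0.5) + (-0.5)·(-2.5) + (0.5)·(-0.5) + (2.5)·(1.5)) / 5 = 5.5/5 = 1.1
  S[X_2,X_2] = ((0.5)·(0.5) + (1.5)·(1.5) + (-0.5)·(-0.5) + (-2.5)·(-2.5) + (-0.5)·(-0.5) + (1.5)·(1.5)) / 5 = 11.5/5 = 2.3
  S = [[2.3, 1.1],
 [1.1, 2.3]].

Step 3 — invert S. det(S) = 2.3·2.3 - (1.1)² = 4.08.
  S^{-1} = (1/det) · [[d, -b], [-b, a]] = [[0.5637, -0.2696],
 [-0.2696, 0.5637]].

Step 4 — quadratic form (x̄ - mu_0)^T · S^{-1} · (x̄ - mu_0):
  S^{-1} · (x̄ - mu_0) = (-1.8137, 1.5196),
  (x̄ - mu_0)^T · [...] = (-2.5)·(-1.8137) + (1.5)·(1.5196) = 6.8137.

Step 5 — scale by n: T² = 6 · 6.8137 = 40.8824.

T² ≈ 40.8824


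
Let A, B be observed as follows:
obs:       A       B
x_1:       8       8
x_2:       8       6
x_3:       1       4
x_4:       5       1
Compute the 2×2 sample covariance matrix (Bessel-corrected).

Step 1 — column means:
  mean(A) = (8 + 8 + 1 + 5) / 4 = 22/4 = 5.5
  mean(B) = (8 + 6 + 4 + 1) / 4 = 19/4 = 4.75

Step 2 — sample covariance S[i,j] = (1/(n-1)) · Σ_k (x_{k,i} - mean_i) · (x_{k,j} - mean_j), with n-1 = 3.
  S[A,A] = ((2.5)·(2.5) + (2.5)·(2.5) + (-4.5)·(-4.5) + (-0.5)·(-0.5)) / 3 = 33/3 = 11
  S[A,B] = ((2.5)·(3.25) + (2.5)·(1.25) + (-4.5)·(-0.75) + (-0.5)·(-3.75)) / 3 = 16.5/3 = 5.5
  S[B,B] = ((3.25)·(3.25) + (1.25)·(1.25) + (-0.75)·(-0.75) + (-3.75)·(-3.75)) / 3 = 26.75/3 = 8.9167

S is symmetric (S[j,i] = S[i,j]). Assembling:

S = [[11, 5.5],
 [5.5, 8.9167]]


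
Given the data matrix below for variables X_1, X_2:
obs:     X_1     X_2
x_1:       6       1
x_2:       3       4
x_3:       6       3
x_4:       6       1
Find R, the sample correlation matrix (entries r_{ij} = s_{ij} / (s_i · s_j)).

Step 1 — column means:
  mean(X_1) = (6 + 3 + 6 + 6) / 4 = 21/4 = 5.25
  mean(X_2) = (1 + 4 + 3 + 1) / 4 = 9/4 = 2.25

Step 2 — sample variances and covariances s[i,j] = (1/(n-1)) · Σ_k (x_{k,i} - mean_i) · (x_{k,j} - mean_j), with n-1 = 3:
  s[X_1,X_1] = ((0.75)·(0.75) + (-2.25)·(-2.25) + (0.75)·(0.75) + (0.75)·(0.75)) / 3 = 6.75/3 = 2.25
  s[X_1,X_2] = ((0.75)·(-1.25) + (-2.25)·(1.75) + (0.75)·(0.75) + (0.75)·(-1.25)) / 3 = -5.25/3 = -1.75
  s[X_2,X_2] = ((-1.25)·(-1.25) + (1.75)·(1.75) + (0.75)·(0.75) + (-1.25)·(-1.25)) / 3 = 6.75/3 = 2.25
  Sample standard deviations s_i = √(s[i,i]):
  s(X_1) = √(2.25) = 1.5
  s(X_2) = √(2.25) = 1.5

Step 3 — r_{ij} = s_{ij} / (s_i · s_j):
  r[X_1,X_1] = 1 (diagonal).
  r[X_1,X_2] = -1.75 / (1.5 · 1.5) = -1.75 / 2.25 = -0.7778
  r[X_2,X_2] = 1 (diagonal).

R is symmetric with unit diagonal. Assembling:

R = [[1, -0.7778],
 [-0.7778, 1]]


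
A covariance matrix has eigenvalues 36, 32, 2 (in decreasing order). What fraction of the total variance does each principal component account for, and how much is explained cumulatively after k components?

Step 1 — total variance = trace(Sigma) = Σ λ_i = 36 + 32 + 2 = 70.

Step 2 — fraction explained by component i = λ_i / Σ λ:
  PC1: 36/70 = 0.5143
  PC2: 32/70 = 0.4571
  PC3: 2/70 = 0.0286

Step 3 — cumulative fraction after k components = (λ_1 + ... + λ_k) / Σ λ:
  k = 1: 36/70 = 0.5143
  k = 2: (36 + 32)/70 = 68/70 = 0.9714
  k = 3: (36 + 32 + 2)/70 = 70/70 = 1

Summary (fraction, with percent):

explained: PC1 0.5143 (51.43%), PC2 0.4571 (45.71%), PC3 0.0286 (2.86%);  cumulative: 0.5143, 0.9714, 1


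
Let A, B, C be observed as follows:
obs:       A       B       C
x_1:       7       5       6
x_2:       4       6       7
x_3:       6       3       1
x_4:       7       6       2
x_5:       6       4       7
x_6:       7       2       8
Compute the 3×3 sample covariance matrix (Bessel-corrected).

Step 1 — column means:
  mean(A) = (7 + 4 + 6 + 7 + 6 + 7) / 6 = 37/6 = 6.1667
  mean(B) = (5 + 6 + 3 + 6 + 4 + 2) / 6 = 26/6 = 4.3333
  mean(C) = (6 + 7 + 1 + 2 + 7 + 8) / 6 = 31/6 = 5.1667

Step 2 — sample covariance S[i,j] = (1/(n-1)) · Σ_k (x_{k,i} - mean_i) · (x_{k,j} - mean_j), with n-1 = 5.
  S[A,A] = ((0.8333)·(0.8333) + (-2.1667)·(-2.1667) + (-0.1667)·(-0.1667) + (0.8333)·(0.8333) + (-0.1667)·(-0.1667) + (0.8333)·(0.8333)) / 5 = 6.8333/5 = 1.3667
  S[A,B] = ((0.8333)·(0.6667) + (-2.1667)·(1.6667) + (-0.1667)·(-1.3333) + (0.8333)·(1.6667) + (-0.1667)·(-0.3333) + (0.8333)·(-2.3333)) / 5 = -3.3333/5 = -0.6667
  S[A,C] = ((0.8333)·(0.8333) + (-2.1667)·(1.8333) + (-0.1667)·(-4.1667) + (0.8333)·(-3.1667) + (-0.1667)·(1.8333) + (0.8333)·(2.8333)) / 5 = -3.1667/5 = -0.6333
  S[B,B] = ((0.6667)·(0.6667) + (1.6667)·(1.6667) + (-1.3333)·(-1.3333) + (1.6667)·(1.6667) + (-0.3333)·(-0.3333) + (-2.3333)·(-2.3333)) / 5 = 13.3333/5 = 2.6667
  S[B,C] = ((0.6667)·(0.8333) + (1.6667)·(1.8333) + (-1.3333)·(-4.1667) + (1.6667)·(-3.1667) + (-0.3333)·(1.8333) + (-2.3333)·(2.8333)) / 5 = -3.3333/5 = -0.6667
  S[C,C] = ((0.8333)·(0.8333) + (1.8333)·(1.8333) + (-4.1667)·(-4.1667) + (-3.1667)·(-3.1667) + (1.8333)·(1.8333) + (2.8333)·(2.8333)) / 5 = 42.8333/5 = 8.5667

S is symmetric (S[j,i] = S[i,j]). Assembling:

S = [[1.3667, -0.6667, -0.6333],
 [-0.6667, 2.6667, -0.6667],
 [-0.6333, -0.6667, 8.5667]]


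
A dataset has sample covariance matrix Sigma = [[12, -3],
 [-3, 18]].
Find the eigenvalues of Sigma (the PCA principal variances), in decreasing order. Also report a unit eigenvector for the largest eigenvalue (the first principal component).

Step 1 — characteristic polynomial of 2×2 Sigma:
  det(Sigma - λI) = λ² - trace · λ + det = 0.
  trace = 12 + 18 = 30, det = 12·18 - (-3)² = 207.
Step 2 — discriminant:
  Δ = trace² - 4·det = 900 - 828 = 72.
Step 3 — eigenvalues:
  λ = (trace ± √Δ)/2 = (30 ± 8.4853)/2,
  λ_1 = 19.2426,  λ_2 = 10.7574.

Step 4 — unit eigenvector for λ_1: solve (Sigma - λ_1 I)v = 0. First row:
  (12 - 19.2426)·v_x + (-3)·v_y = 0, i.e. (-7.2426)·v_x + (-3)·v_y = 0,
  so v ∝ (b, λ_1 - a) = (-3, 7.2426); multiply by -1 so the first entry is positive: u = (3, -7.2426).
  ||u|| = √((3)² + (-7.2426)²) = √(61.4558) ≈ 7.8394,
  v_1 = u/||u|| ≈ (0.3827, -0.9239) (||v_1|| = 1).

λ_1 = 19.2426,  λ_2 = 10.7574;  v_1 ≈ (0.3827, -0.9239)


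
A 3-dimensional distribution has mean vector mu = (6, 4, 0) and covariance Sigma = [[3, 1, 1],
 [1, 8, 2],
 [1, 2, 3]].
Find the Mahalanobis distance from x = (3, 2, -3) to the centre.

Step 1 — centre the observation: (x - mu) = (-3, -2, -3).

Step 2 — invert Sigma (cofactor / det for 3×3, or solve directly):
  Sigma^{-1} = [[0.3774, -0.0189, -0.1132],
 [-0.0189, 0.1509, -0.0943],
 [-0.1132, -0.0943, 0.434]].

Step 3 — form the quadratic (x - mu)^T · Sigma^{-1} · (x - mu):
  Sigma^{-1} · (x - mu) = (-0.7547, 0.0377, -0.7736).
  (x - mu)^T · [Sigma^{-1} · (x - mu)] = (-3)·(-0.7547) + (-2)·(0.0377) + (-3)·(-0.7736) = 4.5094.

Step 4 — take square root: d = √(4.5094) ≈ 2.1235.

d(x, mu) = √(4.5094) ≈ 2.1235


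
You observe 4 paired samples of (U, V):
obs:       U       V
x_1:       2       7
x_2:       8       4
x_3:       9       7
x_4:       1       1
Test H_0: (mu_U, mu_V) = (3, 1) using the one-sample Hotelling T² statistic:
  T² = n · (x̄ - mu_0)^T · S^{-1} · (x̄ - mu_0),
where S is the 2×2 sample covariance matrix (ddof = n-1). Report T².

Step 1 — sample mean vector:
  mean(U) = (2 + 8 + 9 + 1) / 4 = 20/4 = 5
  mean(V) = (7 + 4 + 7 + 1) / 4 = 19/4 = 4.75
  x̄ = (5, 4.75),  deviation x̄ - mu_0 = (5, 4.75) - (3, 1) = (2, 3.75).

Step 2 — sample covariance matrix, S[i,j] = (1/(n-1)) · Σ_k (x_{k,i} - mean_i) · (x_{k,j} - mean_j), divisor n-1 = 3:
  S[U,U] = ((-3)·(-3) + (3)·(3) + (4)·(4) + (-4)·(-4)) / 3 = 50/3 = 16.6667
  S[U,V] = ((-3)·(2.25) + (3)·(-0.75) + (4)·(2.25) + (-4)·(-3.75)) / 3 = 15/3 = 5
  S[V,V] = ((2.25)·(2.25) + (-0.75)·(-0.75) + (2.25)·(2.25) + (-3.75)·(-3.75)) / 3 = 24.75/3 = 8.25
  S = [[16.6667, 5],
 [5, 8.25]].

Step 3 — invert S. det(S) = 16.6667·8.25 - (5)² = 112.5.
  S^{-1} = (1/det) · [[d, -b], [-b, a]] = [[0.0733, -0.0444],
 [-0.0444, 0.1481]].

Step 4 — quadratic form (x̄ - mu_0)^T · S^{-1} · (x̄ - mu_0):
  S^{-1} · (x̄ - mu_0) = (-0.02, 0.4667),
  (x̄ - mu_0)^T · [...] = (2)·(-0.02) + (3.75)·(0.4667) = 1.71.

Step 5 — scale by n: T² = 4 · 1.71 = 6.84.

T² ≈ 6.84


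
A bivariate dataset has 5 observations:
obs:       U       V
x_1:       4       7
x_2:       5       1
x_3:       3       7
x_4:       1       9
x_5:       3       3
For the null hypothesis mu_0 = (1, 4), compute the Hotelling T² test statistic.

Step 1 — sample mean vector:
  mean(U) = (4 + 5 + 3 + 1 + 3) / 5 = 16/5 = 3.2
  mean(V) = (7 + 1 + 7 + 9 + 3) / 5 = 27/5 = 5.4
  x̄ = (3.2, 5.4),  deviation x̄ - mu_0 = (3.2, 5.4) - (1, 4) = (2.2, 1.4).

Step 2 — sample covariance matrix, S[i,j] = (1/(n-1)) · Σ_k (x_{k,i} - mean_i) · (x_{k,j} - mean_j), divisor n-1 = 4:
  S[U,U] = ((0.8)·(0.8) + (1.8)·(1.8) + (-0.2)·(-0.2) + (-2.2)·(-2.2) + (-0.2)·(-0.2)) / 4 = 8.8/4 = 2.2
  S[U,V] = ((0.8)·(1.6) + (1.8)·(-4.4) + (-0.2)·(1.6) + (-2.2)·(3.6) + (-0.2)·(-2.4)) / 4 = -14.4/4 = -3.6
  S[V,V] = ((1.6)·(1.6) + (-4.4)·(-4.4) + (1.6)·(1.6) + (3.6)·(3.6) + (-2.4)·(-2.4)) / 4 = 43.2/4 = 10.8
  S = [[2.2, -3.6],
 [-3.6, 10.8]].

Step 3 — invert S. det(S) = 2.2·10.8 - (-3.6)² = 10.8.
  S^{-1} = (1/det) · [[d, -b], [-b, a]] = [[1, 0.3333],
 [0.3333, 0.2037]].

Step 4 — quadratic form (x̄ - mu_0)^T · S^{-1} · (x̄ - mu_0):
  S^{-1} · (x̄ - mu_0) = (2.6667, 1.0185),
  (x̄ - mu_0)^T · [...] = (2.2)·(2.6667) + (1.4)·(1.0185) = 7.2926.

Step 5 — scale by n: T² = 5 · 7.2926 = 36.463.

T² ≈ 36.463


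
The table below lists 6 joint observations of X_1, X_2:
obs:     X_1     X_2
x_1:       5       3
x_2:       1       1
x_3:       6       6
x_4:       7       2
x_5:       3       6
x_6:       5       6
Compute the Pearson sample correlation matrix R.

Step 1 — column means:
  mean(X_1) = (5 + 1 + 6 + 7 + 3 + 5) / 6 = 27/6 = 4.5
  mean(X_2) = (3 + 1 + 6 + 2 + 6 + 6) / 6 = 24/6 = 4

Step 2 — sample variances and covariances s[i,j] = (1/(n-1)) · Σ_k (x_{k,i} - mean_i) · (x_{k,j} - mean_j), with n-1 = 5:
  s[X_1,X_1] = ((0.5)·(0.5) + (-3.5)·(-3.5) + (1.5)·(1.5) + (2.5)·(2.5) + (-1.5)·(-1.5) + (0.5)·(0.5)) / 5 = 23.5/5 = 4.7
  s[X_1,X_2] = ((0.5)·(-1) + (-3.5)·(-3) + (1.5)·(2) + (2.5)·(-2) + (-1.5)·(2) + (0.5)·(2)) / 5 = 6/5 = 1.2
  s[X_2,X_2] = ((-1)·(-1) + (-3)·(-3) + (2)·(2) + (-2)·(-2) + (2)·(2) + (2)·(2)) / 5 = 26/5 = 5.2
  Sample standard deviations s_i = √(s[i,i]):
  s(X_1) = √(4.7) = 2.1679
  s(X_2) = √(5.2) = 2.2804

Step 3 — r_{ij} = s_{ij} / (s_i · s_j):
  r[X_1,X_1] = 1 (diagonal).
  r[X_1,X_2] = 1.2 / (2.1679 · 2.2804) = 1.2 / 4.9437 = 0.2427
  r[X_2,X_2] = 1 (diagonal).

R is symmetric with unit diagonal. Assembling:

R = [[1, 0.2427],
 [0.2427, 1]]


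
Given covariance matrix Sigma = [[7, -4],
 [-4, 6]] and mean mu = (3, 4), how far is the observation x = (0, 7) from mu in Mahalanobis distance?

Step 1 — centre the observation: (x - mu) = (-3, 3).

Step 2 — invert Sigma. det(Sigma) = 7·6 - (-4)² = 26.
  Sigma^{-1} = (1/det) · [[d, -b], [-b, a]] = [[0.2308, 0.1538],
 [0.1538, 0.2692]].

Step 3 — form the quadratic (x - mu)^T · Sigma^{-1} · (x - mu):
  Sigma^{-1} · (x - mu) = (-0.2308, 0.3462).
  (x - mu)^T · [Sigma^{-1} · (x - mu)] = (-3)·(-0.2308) + (3)·(0.3462) = 1.7308.

Step 4 — take square root: d = √(1.7308) ≈ 1.3156.

d(x, mu) = √(1.7308) ≈ 1.3156


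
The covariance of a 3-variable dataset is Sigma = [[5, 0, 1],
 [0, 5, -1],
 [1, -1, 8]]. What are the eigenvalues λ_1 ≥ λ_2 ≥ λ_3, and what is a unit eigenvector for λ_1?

Step 1 — characteristic polynomial p(λ) = det(λI - Sigma) = λ³ - tr·λ² + c_1·λ - det, where tr = trace, c_1 = sum of the principal 2×2 minors, det = det(Sigma):
  tr = 5 + 5 + 8 = 18,
  c_1 = (5·5 - (0)²) + (5·8 - (1)²) + (5·8 - (-1)²) = 25 + 39 + 39 = 103,
  det = 5·(5·8 - (-1)²) - (0)·((0)·8 - (-1)·(1)) + (1)·((0)·(-1) - 5·(1)) = 5·(39) - (0)·(1) + (1)·(-5) = 190.
  So p(λ) = λ³ - 18λ² + 103λ - 190.
Step 2 — look for an integer root (rational root theorem: any rational root is an integer divisor of 190). Testing λ = 5:
  p(5) = 125 - 450 + 515 - 190 = 0  ✓
  Dividing out (λ - 5): p(λ) = (λ - 5)(λ² - 13λ + 38).
Step 3 — remaining eigenvalues from the quadratic λ² - 13λ + 38 = 0:
  Δ = 13² - 4·38 = 169 - 152 = 17,  λ = (13 ± √17)/2 = (13 ± 4.1231)/2 ≈ 8.5616 or 4.4384.
  Sorted: λ_1 = 8.5616,  λ_2 = 5,  λ_3 = 4.4384  (check: sum = 18 = tr ✓).

Step 4 — unit eigenvector for λ_1 ≈ 8.5616: v spans the null space of (Sigma - λ_1 I), whose rows are
  r_1 = (-3.5616, 0, 1),  r_2 = (0, -3.5616, -1),  r_3 = (1, -1, -0.5616).
  v is orthogonal to every row, so take v ∝ r_1 × r_2 = ((0)·(-1) - (1)·(-3.5616), (1)·(0) - (-3.5616)·(-1), (-3.5616)·(-3.5616) - (0)·(0)) ≈ (3.5616, -3.5616, 12.6847).
  Let u = (3.5616, -3.5616, 12.6847).
  ||u|| = √((3.5616)² + (-3.5616)² + (12.6847)²) = √(186.2699) ≈ 13.6481,  v_1 = u/||u|| ≈ (0.261, -0.261, 0.9294) (||v_1|| = 1).

λ_1 = 8.5616,  λ_2 = 5,  λ_3 = 4.4384;  v_1 ≈ (0.261, -0.261, 0.9294)


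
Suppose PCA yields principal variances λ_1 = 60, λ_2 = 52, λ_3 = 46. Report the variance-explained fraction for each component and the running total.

Step 1 — total variance = trace(Sigma) = Σ λ_i = 60 + 52 + 46 = 158.

Step 2 — fraction explained by component i = λ_i / Σ λ:
  PC1: 60/158 = 0.3797
  PC2: 52/158 = 0.3291
  PC3: 46/158 = 0.2911

Step 3 — cumulative fraction after k components = (λ_1 + ... + λ_k) / Σ λ:
  k = 1: 60/158 = 0.3797
  k = 2: (60 + 52)/158 = 112/158 = 0.7089
  k = 3: (60 + 52 + 46)/158 = 158/158 = 1

Summary (fraction, with percent):

explained: PC1 0.3797 (37.97%), PC2 0.3291 (32.91%), PC3 0.2911 (29.11%);  cumulative: 0.3797, 0.7089, 1


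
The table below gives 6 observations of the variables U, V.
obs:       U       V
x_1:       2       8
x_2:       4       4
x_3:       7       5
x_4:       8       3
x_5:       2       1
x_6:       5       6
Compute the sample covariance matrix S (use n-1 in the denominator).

Step 1 — column means:
  mean(U) = (2 + 4 + 7 + 8 + 2 + 5) / 6 = 28/6 = 4.6667
  mean(V) = (8 + 4 + 5 + 3 + 1 + 6) / 6 = 27/6 = 4.5

Step 2 — sample covariance S[i,j] = (1/(n-1)) · Σ_k (x_{k,i} - mean_i) · (x_{k,j} - mean_j), with n-1 = 5.
  S[U,U] = ((-2.6667)·(-2.6667) + (-0.6667)·(-0.6667) + (2.3333)·(2.3333) + (3.3333)·(3.3333) + (-2.6667)·(-2.6667) + (0.3333)·(0.3333)) / 5 = 31.3333/5 = 6.2667
  S[U,V] = ((-2.6667)·(3.5) + (-0.6667)·(-0.5) + (2.3333)·(0.5) + (3.3333)·(-1.5) + (-2.6667)·(-3.5) + (0.3333)·(1.5)) / 5 = -3/5 = -0.6
  S[V,V] = ((3.5)·(3.5) + (-0.5)·(-0.5) + (0.5)·(0.5) + (-1.5)·(-1.5) + (-3.5)·(-3.5) + (1.5)·(1.5)) / 5 = 29.5/5 = 5.9

S is symmetric (S[j,i] = S[i,j]). Assembling:

S = [[6.2667, -0.6],
 [-0.6, 5.9]]


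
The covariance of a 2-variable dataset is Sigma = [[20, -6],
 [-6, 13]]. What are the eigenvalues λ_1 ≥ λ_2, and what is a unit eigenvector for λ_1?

Step 1 — characteristic polynomial of 2×2 Sigma:
  det(Sigma - λI) = λ² - trace · λ + det = 0.
  trace = 20 + 13 = 33, det = 20·13 - (-6)² = 224.
Step 2 — discriminant:
  Δ = trace² - 4·det = 1089 - 896 = 193.
Step 3 — eigenvalues:
  λ = (trace ± √Δ)/2 = (33 ± 13.8924)/2,
  λ_1 = 23.4462,  λ_2 = 9.5538.

Step 4 — unit eigenvector for λ_1: solve (Sigma - λ_1 I)v = 0. First row:
  (20 - 23.4462)·v_x + (-6)·v_y = 0, i.e. (-3.4462)·v_x + (-6)·v_y = 0,
  so v ∝ (b, λ_1 - a) = (-6, 3.4462); multiply by -1 so the first entry is positive: u = (6, -3.4462).
  ||u|| = √((6)² + (-3.4462)²) = √(47.8764) ≈ 6.9193,
  v_1 = u/||u|| ≈ (0.8671, -0.4981) (||v_1|| = 1).

λ_1 = 23.4462,  λ_2 = 9.5538;  v_1 ≈ (0.8671, -0.4981)


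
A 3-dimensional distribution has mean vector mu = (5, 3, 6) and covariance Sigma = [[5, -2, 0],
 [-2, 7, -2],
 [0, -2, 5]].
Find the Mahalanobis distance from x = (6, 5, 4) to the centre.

Step 1 — centre the observation: (x - mu) = (1, 2, -2).

Step 2 — invert Sigma (cofactor / det for 3×3, or solve directly):
  Sigma^{-1} = [[0.2296, 0.0741, 0.0296],
 [0.0741, 0.1852, 0.0741],
 [0.0296, 0.0741, 0.2296]].

Step 3 — form the quadratic (x - mu)^T · Sigma^{-1} · (x - mu):
  Sigma^{-1} · (x - mu) = (0.3185, 0.2963, -0.2815).
  (x - mu)^T · [Sigma^{-1} · (x - mu)] = (1)·(0.3185) + (2)·(0.2963) + (-2)·(-0.2815) = 1.4741.

Step 4 — take square root: d = √(1.4741) ≈ 1.2141.

d(x, mu) = √(1.4741) ≈ 1.2141


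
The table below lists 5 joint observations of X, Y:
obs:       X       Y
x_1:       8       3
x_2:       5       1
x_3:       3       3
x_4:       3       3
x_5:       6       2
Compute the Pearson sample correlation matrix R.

Step 1 — column means:
  mean(X) = (8 + 5 + 3 + 3 + 6) / 5 = 25/5 = 5
  mean(Y) = (3 + 1 + 3 + 3 + 2) / 5 = 12/5 = 2.4

Step 2 — sample variances and covariances s[i,j] = (1/(n-1)) · Σ_k (x_{k,i} - mean_i) · (x_{k,j} - mean_j), with n-1 = 4:
  s[X,X] = ((3)·(3) + (0)·(0) + (-2)·(-2) + (-2)·(-2) + (1)·(1)) / 4 = 18/4 = 4.5
  s[X,Y] = ((3)·(0.6) + (0)·(-1.4) + (-2)·(0.6) + (-2)·(0.6) + (1)·(-0.4)) / 4 = -1/4 = -0.25
  s[Y,Y] = ((0.6)·(0.6) + (-1.4)·(-1.4) + (0.6)·(0.6) + (0.6)·(0.6) + (-0.4)·(-0.4)) / 4 = 3.2/4 = 0.8
  Sample standard deviations s_i = √(s[i,i]):
  s(X) = √(4.5) = 2.1213
  s(Y) = √(0.8) = 0.8944

Step 3 — r_{ij} = s_{ij} / (s_i · s_j):
  r[X,X] = 1 (diagonal).
  r[X,Y] = -0.25 / (2.1213 · 0.8944) = -0.25 / 1.8974 = -0.1318
  r[Y,Y] = 1 (diagonal).

R is symmetric with unit diagonal. Assembling:

R = [[1, -0.1318],
 [-0.1318, 1]]
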